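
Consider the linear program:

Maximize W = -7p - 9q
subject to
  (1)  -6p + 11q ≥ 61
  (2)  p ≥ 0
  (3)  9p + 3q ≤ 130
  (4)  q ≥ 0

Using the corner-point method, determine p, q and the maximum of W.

p = 0, q = 61/11, maximum W = -549/11

Feasible corners and W = -7p - 9q:
  (0, 61/11) → W = -549/11
  (1247/117, 443/39) → W = -20690/117
  (0, 130/3) → W = -390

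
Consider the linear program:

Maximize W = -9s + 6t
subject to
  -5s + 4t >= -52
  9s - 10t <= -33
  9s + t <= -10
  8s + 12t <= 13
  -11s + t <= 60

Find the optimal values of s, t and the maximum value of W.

s = -101/20, t = 89/20, maximum W = 1443/20

Corner points and W = -9s + 6t:
  (-133/94, 381/188) → W = 1170/47
  (-567/101, -177/101) → W = 4041/101
  (-101/20, 89/20) → W = 1443/20

The optimum lies where 8s + 12t = 13 and -11s + t = 60.
Solving simultaneously gives s = -101/20, t = 89/20.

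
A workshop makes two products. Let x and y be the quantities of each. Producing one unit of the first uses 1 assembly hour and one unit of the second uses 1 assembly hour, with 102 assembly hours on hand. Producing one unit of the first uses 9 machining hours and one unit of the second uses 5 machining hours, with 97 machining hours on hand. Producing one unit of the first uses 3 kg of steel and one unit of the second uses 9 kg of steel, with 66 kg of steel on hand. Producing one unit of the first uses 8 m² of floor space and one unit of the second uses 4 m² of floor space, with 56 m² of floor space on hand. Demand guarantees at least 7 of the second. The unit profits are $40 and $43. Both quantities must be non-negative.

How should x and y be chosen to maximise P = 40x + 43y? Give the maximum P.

x = 1, y = 7, maximum P = 341

Feasible corners and P = 40x + 43y:
  (0, 22/3) → P = 946/3
  (0, 7) → P = 301
  (1, 7) → P = 341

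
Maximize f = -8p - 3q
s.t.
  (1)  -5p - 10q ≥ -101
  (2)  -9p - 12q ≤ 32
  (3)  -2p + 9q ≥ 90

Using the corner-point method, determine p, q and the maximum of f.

Vertices and f = -8p - 3q:
  (-766/15, 1069/30) → f = 9049/30
  (9/65, 652/65) → f = -156/5
  (-456/35, 746/105) → f = 2902/35

p = -766/15, q = 1069/30, maximum f = 9049/30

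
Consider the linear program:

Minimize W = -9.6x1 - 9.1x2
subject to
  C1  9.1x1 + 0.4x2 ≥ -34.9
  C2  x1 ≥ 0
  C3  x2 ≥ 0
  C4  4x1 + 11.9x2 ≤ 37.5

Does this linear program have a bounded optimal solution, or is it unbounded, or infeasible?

Corner points and W = -9.6x1 - 9.1x2:
  (0, 0) → W = 0
  (0, 375/119) → W = -975/34
  (9.375, 0) → W = -90
The feasible region has finitely many vertices and no improving ray; the minimum is -90 at (9.375, 0).

bounded optimum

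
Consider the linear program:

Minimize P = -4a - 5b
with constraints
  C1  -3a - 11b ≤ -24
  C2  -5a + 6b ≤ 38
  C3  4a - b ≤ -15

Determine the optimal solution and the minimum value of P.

a = -52/19, b = 77/19, minimum P = -177/19

Extreme points and P = -4a - 5b:
  (-274/73, 234/73) → P = -74/73
  (-3, 3) → P = -3
  (-52/19, 77/19) → P = -177/19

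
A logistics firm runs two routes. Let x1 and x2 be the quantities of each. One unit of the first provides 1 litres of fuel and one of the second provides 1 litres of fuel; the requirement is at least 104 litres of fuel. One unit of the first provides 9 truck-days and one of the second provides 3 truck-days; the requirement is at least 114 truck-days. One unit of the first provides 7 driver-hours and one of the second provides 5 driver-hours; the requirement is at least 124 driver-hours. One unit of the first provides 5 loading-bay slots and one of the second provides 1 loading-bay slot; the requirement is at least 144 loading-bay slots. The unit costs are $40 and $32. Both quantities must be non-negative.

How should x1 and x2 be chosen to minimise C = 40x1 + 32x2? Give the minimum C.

Extreme points and C = 40x1 + 32x2:
  (0, 144) → C = 4608
  (104, 0) → C = 4160
  (10, 94) → C = 3408
The feasible region is unbounded (it extends along (0, 1), (1, 0)), but C strictly increases along every unbounded feasible direction, so there is no improving ray and the minimum is attained at a vertex.

The optimum lies where x1 + x2 = 104 and 5x1 + x2 = 144.
Solving simultaneously gives x1 = 10, x2 = 94.

x1 = 10, x2 = 94, minimum C = 3408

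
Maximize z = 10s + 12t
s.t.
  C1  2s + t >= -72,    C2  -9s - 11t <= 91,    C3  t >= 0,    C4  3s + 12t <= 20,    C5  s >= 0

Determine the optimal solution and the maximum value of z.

The binding constraints are t = 0 and 3s + 12t = 20.
Solving simultaneously gives s = 20/3, t = 0.

s = 20/3, t = 0, maximum z = 200/3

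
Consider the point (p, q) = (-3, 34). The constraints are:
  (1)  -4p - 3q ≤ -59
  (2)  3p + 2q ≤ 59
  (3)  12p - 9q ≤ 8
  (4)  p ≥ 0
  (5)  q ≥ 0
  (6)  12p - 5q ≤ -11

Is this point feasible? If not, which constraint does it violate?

Constraint (4): p = -3, which is not ≥ 0. All other constraints are satisfied.

not feasible — violates (4)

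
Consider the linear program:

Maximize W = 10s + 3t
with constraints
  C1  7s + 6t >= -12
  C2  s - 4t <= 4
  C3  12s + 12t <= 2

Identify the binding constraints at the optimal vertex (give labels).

Extreme points and W = 10s + 3t:
  (-12/17, -20/17) → W = -180/17
  (-13, 79/6) → W = -181/2
  (14/15, -23/30) → W = 211/30

The maximum is at (14/15, -23/30). Substituting into each constraint, equality holds for C2 and C3; the remaining constraints have slack.

C2 and C3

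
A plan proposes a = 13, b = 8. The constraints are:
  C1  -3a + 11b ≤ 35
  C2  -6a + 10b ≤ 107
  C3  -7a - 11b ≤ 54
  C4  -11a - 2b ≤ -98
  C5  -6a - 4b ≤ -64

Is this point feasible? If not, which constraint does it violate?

Constraint C1: -3a + 11b = 49, which is not ≤ 35. All other constraints are satisfied.

not feasible — violates C1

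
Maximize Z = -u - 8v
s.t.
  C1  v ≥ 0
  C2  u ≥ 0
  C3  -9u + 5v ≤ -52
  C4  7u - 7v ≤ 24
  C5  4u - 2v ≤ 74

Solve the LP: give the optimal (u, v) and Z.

Extreme points and Z = -u - 8v:
  (61/7, 37/7) → Z = -51
  (133, 229) → Z = -1965
  (235/7, 211/7) → Z = -1923/7

The optimum lies where -9u + 5v = -52 and 7u - 7v = 24.
Solving simultaneously gives u = 61/7, v = 37/7.

u = 61/7, v = 37/7, maximum Z = -51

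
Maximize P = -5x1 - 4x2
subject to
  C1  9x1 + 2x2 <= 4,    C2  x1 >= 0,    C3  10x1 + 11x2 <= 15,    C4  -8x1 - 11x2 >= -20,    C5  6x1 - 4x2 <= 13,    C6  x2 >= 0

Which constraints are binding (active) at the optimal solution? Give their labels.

Vertices and P = -5x1 - 4x2:
  (14/79, 95/79) → P = -450/79
  (4/9, 0) → P = -20/9
  (0, 15/11) → P = -60/11
  (0, 0) → P = 0

The maximum is at (0, 0). Substituting into each constraint, equality holds for C2 and C6; the remaining constraints have slack.

C2 and C6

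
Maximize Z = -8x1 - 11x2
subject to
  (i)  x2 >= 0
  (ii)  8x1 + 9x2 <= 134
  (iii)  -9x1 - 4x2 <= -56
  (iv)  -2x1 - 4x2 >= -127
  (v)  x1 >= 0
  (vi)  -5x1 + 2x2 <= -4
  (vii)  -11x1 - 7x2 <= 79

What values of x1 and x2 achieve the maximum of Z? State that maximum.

Corner points and Z = -8x1 - 11x2:
  (67/4, 0) → Z = -134
  (56/9, 0) → Z = -448/9
  (304/61, 638/61) → Z = -9450/61
  (64/19, 122/19) → Z = -1854/19

The binding constraints are x2 = 0 and -9x1 - 4x2 = -56.
Solving simultaneously gives x1 = 56/9, x2 = 0.

x1 = 56/9, x2 = 0, maximum Z = -448/9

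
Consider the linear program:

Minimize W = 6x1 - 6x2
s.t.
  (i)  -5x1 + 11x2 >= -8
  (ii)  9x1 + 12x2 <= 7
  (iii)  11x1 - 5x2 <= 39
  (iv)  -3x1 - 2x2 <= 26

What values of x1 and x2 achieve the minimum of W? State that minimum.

x1 = -163/9, x2 = 85/6, minimum W = -581/3

Extreme points and W = 6x1 - 6x2:
  (173/159, -37/159) → W = 420/53
  (-270/43, -154/43) → W = -696/43
  (-163/9, 85/6) → W = -581/3

The binding constraints are 9x1 + 12x2 = 7 and -3x1 - 2x2 = 26.
Solving simultaneously gives x1 = -163/9, x2 = 85/6.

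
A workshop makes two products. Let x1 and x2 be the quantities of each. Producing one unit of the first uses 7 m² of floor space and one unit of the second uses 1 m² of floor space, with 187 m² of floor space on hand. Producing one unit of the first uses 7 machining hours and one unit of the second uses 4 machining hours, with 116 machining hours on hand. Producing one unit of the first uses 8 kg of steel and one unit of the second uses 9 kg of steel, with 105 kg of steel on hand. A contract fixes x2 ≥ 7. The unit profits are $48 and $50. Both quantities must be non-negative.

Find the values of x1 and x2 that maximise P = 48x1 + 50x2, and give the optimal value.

x1 = 21/4, x2 = 7, maximum P = 602

Corner points and P = 48x1 + 50x2:
  (0, 35/3) → P = 1750/3
  (0, 7) → P = 350
  (21/4, 7) → P = 602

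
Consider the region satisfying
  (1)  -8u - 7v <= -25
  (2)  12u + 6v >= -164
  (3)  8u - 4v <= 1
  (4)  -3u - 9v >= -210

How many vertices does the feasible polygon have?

The feasible vertices (each the meet of two boundaries and inside every other half-plane) are:
  (107/88, 24/11)
  (-415/17, 535/17)
  (283/28, 559/28)

3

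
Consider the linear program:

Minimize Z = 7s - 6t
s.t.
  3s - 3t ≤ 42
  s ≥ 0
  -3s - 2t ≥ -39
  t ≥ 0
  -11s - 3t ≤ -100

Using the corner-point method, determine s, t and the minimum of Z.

s = 83/13, t = 129/13, minimum Z = -193/13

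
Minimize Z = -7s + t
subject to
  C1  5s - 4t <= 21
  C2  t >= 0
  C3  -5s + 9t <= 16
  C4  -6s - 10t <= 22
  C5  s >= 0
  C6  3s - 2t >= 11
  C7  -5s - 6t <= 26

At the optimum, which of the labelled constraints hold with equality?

C1 and C3

Feasible corners and Z = -7s + t:
  (21/5, 0) → Z = -147/5
  (253/25, 37/5) → Z = -1586/25
  (11/3, 0) → Z = -77/3
  (131/17, 103/17) → Z = -814/17

The minimum is at (253/25, 37/5). Substituting into each constraint, equality holds for C1 and C3; the remaining constraints have slack.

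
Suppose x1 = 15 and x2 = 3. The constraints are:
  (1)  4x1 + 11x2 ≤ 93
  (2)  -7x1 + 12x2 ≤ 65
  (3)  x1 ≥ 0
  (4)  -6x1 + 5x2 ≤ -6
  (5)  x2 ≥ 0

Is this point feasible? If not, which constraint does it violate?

(1): 93 ≤ 93 ✓
(2): -69 ≤ 65 ✓
(3): 15 ≥ 0 ✓
(4): -75 ≤ -6 ✓
(5): 3 ≥ 0 ✓

feasible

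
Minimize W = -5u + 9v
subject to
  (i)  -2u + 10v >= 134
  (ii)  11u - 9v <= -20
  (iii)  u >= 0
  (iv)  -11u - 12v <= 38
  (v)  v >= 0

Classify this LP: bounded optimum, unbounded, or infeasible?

Extreme points and W = -5u + 9v:
  (503/46, 717/46) → W = 1969/23
  (0, 67/5) → W = 603/5
The feasible region has finitely many vertices and no improving ray; the minimum is 1969/23 at (503/46, 717/46).

bounded optimum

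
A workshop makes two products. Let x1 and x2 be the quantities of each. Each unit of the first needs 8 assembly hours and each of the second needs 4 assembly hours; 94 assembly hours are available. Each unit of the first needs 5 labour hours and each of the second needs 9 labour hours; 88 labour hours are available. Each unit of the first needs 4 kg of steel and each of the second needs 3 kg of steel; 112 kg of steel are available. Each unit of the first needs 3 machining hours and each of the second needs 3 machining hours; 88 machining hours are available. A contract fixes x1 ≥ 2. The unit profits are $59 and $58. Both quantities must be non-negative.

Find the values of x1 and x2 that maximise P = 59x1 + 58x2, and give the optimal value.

x1 = 19/2, x2 = 9/2, maximum P = 1643/2

Corner points and P = 59x1 + 58x2:
  (47/4, 0) → P = 2773/4
  (2, 0) → P = 118
  (19/2, 9/2) → P = 1643/2
  (2, 26/3) → P = 1862/3

At the optimal vertex, 8x1 + 4x2 = 94 and 5x1 + 9x2 = 88.
Solving simultaneously gives x1 = 19/2, x2 = 9/2.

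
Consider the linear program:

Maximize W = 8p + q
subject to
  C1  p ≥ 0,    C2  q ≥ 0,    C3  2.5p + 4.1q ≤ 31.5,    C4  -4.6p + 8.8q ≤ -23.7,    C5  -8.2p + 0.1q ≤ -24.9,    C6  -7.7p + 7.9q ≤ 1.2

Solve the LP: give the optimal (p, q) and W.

Vertices and W = 8p + q:
  (63/5, 0) → W = 504/5
  (237/46, 0) → W = 948/23
  (12479/1362, 2855/1362) → W = 34229/454

The binding constraints are q = 0 and 2.5p + 4.1q = 31.5.
Solving simultaneously gives p = 63/5, q = 0.

p = 12.6, q = 0, maximum W = 100.8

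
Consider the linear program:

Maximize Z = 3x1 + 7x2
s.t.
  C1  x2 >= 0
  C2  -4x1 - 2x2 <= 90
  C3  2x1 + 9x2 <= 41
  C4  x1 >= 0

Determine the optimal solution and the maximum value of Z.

x1 = 41/2, x2 = 0, maximum Z = 123/2

Extreme points and Z = 3x1 + 7x2:
  (41/2, 0) → Z = 123/2
  (0, 0) → Z = 0
  (0, 41/9) → Z = 287/9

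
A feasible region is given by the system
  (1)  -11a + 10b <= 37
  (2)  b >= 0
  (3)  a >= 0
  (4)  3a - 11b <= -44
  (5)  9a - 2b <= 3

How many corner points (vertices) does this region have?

Of the 10 pairwise boundary intersections, those satisfying every inequality are:
  (33/91, 373/91)
  (26/17, 183/34)
  (121/93, 135/31)

3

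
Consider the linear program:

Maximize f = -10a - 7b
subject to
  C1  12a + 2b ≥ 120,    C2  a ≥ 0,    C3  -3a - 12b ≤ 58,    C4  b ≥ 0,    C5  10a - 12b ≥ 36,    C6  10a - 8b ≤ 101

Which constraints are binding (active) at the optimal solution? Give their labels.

C1 and C4

Corner points and f = -10a - 7b:
  (10, 0) → f = -100
  (378/41, 192/41) → f = -5124/41
  (101/10, 0) → f = -101
  (231/10, 65/4) → f = -1379/4

The maximum is at (10, 0). Substituting into each constraint, equality holds for C1 and C4; the remaining constraints have slack.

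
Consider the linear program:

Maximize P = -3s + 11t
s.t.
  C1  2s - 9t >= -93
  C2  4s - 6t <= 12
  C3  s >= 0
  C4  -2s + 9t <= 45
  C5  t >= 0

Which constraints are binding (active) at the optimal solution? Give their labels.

Feasible corners and P = -3s + 11t:
  (63/4, 17/2) → P = 185/4
  (3, 0) → P = -9
  (0, 5) → P = 55
  (0, 0) → P = 0

The maximum is at (0, 5). Substituting into each constraint, equality holds for C3 and C4; the remaining constraints have slack.

C3 and C4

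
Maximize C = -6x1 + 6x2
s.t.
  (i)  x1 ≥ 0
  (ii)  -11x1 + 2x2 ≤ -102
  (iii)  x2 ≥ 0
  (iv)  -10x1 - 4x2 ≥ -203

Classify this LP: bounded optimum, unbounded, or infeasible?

bounded optimum

Vertices and C = -6x1 + 6x2:
  (102/11, 0) → C = -612/11
  (407/32, 1213/64) → C = 1197/32
  (203/10, 0) → C = -609/5
The feasible region has finitely many vertices and no improving ray; the maximum is 1197/32 at (407/32, 1213/64).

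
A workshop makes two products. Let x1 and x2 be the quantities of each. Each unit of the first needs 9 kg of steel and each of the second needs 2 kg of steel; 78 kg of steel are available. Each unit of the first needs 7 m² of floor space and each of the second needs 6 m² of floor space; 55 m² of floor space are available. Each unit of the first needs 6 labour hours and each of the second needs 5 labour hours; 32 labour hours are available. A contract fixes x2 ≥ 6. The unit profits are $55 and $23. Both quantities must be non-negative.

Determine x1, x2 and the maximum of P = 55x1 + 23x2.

Vertices and P = 55x1 + 23x2:
  (0, 32/5) → P = 736/5
  (0, 6) → P = 138
  (1/3, 6) → P = 469/3

x1 = 1/3, x2 = 6, maximum P = 469/3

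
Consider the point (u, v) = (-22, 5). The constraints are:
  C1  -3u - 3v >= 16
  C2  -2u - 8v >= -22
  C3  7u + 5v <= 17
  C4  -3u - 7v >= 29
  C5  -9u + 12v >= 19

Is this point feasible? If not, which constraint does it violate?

feasible

C1: 51 ≥ 16 ✓
C2: 4 ≥ -22 ✓
C3: -129 ≤ 17 ✓
C4: 31 ≥ 29 ✓
C5: 258 ≥ 19 ✓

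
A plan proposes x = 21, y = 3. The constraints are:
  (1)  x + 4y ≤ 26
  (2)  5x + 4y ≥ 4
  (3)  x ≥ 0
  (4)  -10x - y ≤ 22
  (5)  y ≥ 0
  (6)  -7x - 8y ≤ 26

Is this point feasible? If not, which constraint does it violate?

not feasible — violates (1)

Constraint (1): x + 4y = 33, which is not ≤ 26. All other constraints are satisfied.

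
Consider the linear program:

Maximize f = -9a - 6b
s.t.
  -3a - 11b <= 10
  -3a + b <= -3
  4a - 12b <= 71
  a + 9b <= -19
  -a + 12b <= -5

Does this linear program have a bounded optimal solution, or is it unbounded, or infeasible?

bounded optimum

Vertices and f = -9a - 6b:
  (661/80, -253/80) → f = -4431/80
  (119/16, -47/16) → f = -789/16
  (137/16, -49/16) → f = -939/16
The feasible region has finitely many vertices and no improving ray; the maximum is -789/16 at (119/16, -47/16).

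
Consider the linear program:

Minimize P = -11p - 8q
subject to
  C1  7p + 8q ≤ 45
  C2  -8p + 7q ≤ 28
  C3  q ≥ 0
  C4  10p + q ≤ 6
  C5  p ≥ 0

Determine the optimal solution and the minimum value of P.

p = 7/39, q = 164/39, minimum P = -463/13

Corner points and P = -11p - 8q:
  (7/39, 164/39) → P = -463/13
  (0, 4) → P = -32
  (3/5, 0) → P = -33/5
  (0, 0) → P = 0

At the optimal vertex, -8p + 7q = 28 and 10p + q = 6.
Solving simultaneously gives p = 7/39, q = 164/39.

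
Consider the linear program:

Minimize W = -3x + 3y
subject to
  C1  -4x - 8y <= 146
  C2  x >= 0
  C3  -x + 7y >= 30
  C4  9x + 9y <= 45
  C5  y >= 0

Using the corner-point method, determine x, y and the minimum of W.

Feasible corners and W = -3x + 3y:
  (0, 30/7) → W = 90/7
  (0, 5) → W = 15
  (5/8, 35/8) → W = 45/4

x = 5/8, y = 35/8, minimum W = 45/4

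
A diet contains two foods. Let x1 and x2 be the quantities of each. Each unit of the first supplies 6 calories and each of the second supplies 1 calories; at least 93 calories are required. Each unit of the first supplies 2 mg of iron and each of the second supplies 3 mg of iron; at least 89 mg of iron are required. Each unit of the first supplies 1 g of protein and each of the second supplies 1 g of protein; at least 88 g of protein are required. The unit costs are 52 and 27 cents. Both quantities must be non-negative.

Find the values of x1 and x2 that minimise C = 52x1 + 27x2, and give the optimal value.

x1 = 1, x2 = 87, minimum C = 2401

Feasible corners and C = 52x1 + 27x2:
  (0, 93) → C = 2511
  (88, 0) → C = 4576
  (1, 87) → C = 2401
The feasible region is unbounded (it extends along (0, 1), (1, 0)), but C strictly increases along every unbounded feasible direction, so there is no improving ray and the minimum is attained at a vertex.

The optimum lies where 6x1 + x2 = 93 and x1 + x2 = 88.
Solving simultaneously gives x1 = 1, x2 = 87.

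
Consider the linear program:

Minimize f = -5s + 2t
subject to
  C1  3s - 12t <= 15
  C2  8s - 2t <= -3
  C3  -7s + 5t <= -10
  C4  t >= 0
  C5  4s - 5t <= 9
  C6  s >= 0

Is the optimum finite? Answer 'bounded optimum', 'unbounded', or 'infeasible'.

infeasible

The boundaries 8s - 2t = -3 and s = 0 meet at (0, 3/2), but that point violates -7s + 5t ≤ -10. Every candidate vertex is excluded by some other constraint, so the feasible region is empty.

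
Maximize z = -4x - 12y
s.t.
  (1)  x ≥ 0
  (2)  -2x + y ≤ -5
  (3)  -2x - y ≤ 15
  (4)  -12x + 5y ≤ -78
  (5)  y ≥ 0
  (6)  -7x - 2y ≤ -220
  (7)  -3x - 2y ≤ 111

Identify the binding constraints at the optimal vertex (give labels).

(5) and (6)

Extreme points and z = -4x - 12y:
  (53/2, 48) → z = -682
  (1256/59, 2094/59) → z = -30152/59
  (220/7, 0) → z = -880/7
The feasible region is unbounded (it extends along (1, 2), (1, 0)), but z strictly decreases along every unbounded feasible direction, so there is no improving ray and the maximum is attained at a vertex.

The maximum is at (220/7, 0). Substituting into each constraint, equality holds for (5) and (6); the remaining constraints have slack.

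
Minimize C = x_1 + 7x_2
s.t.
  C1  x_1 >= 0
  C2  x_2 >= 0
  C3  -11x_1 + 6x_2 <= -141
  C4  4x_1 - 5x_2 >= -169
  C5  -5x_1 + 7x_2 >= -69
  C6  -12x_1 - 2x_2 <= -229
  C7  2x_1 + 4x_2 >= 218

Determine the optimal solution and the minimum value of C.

Vertices and C = x_1 + 7x_2:
  (1719/31, 2423/31) → C = 18680/31
  (234/7, 529/14) → C = 4171/14
  (53, 28) → C = 249
The feasible region is unbounded (it extends along (5, 4), (7, 5)), but C strictly increases along every unbounded feasible direction, so there is no improving ray and the minimum is attained at a vertex.

x_1 = 53, x_2 = 28, minimum C = 249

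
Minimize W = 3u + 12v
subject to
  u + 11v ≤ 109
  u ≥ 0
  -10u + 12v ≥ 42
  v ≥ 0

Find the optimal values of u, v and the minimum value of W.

Extreme points and W = 3u + 12v:
  (0, 109/11) → W = 1308/11
  (423/61, 566/61) → W = 8061/61
  (0, 7/2) → W = 42

At the optimal vertex, u = 0 and -10u + 12v = 42.
Solving simultaneously gives u = 0, v = 7/2.

u = 0, v = 7/2, minimum W = 42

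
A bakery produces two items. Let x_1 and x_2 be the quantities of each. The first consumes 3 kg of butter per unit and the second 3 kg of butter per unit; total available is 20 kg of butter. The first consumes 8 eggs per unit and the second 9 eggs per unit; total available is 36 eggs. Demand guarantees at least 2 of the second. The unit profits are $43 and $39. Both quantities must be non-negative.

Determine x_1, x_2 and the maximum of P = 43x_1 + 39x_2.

x_1 = 9/4, x_2 = 2, maximum P = 699/4

Feasible corners and P = 43x_1 + 39x_2:
  (0, 4) → P = 156
  (0, 2) → P = 78
  (9/4, 2) → P = 699/4

The optimum lies where 8x_1 + 9x_2 = 36 and x_2 = 2.
Solving simultaneously gives x_1 = 9/4, x_2 = 2.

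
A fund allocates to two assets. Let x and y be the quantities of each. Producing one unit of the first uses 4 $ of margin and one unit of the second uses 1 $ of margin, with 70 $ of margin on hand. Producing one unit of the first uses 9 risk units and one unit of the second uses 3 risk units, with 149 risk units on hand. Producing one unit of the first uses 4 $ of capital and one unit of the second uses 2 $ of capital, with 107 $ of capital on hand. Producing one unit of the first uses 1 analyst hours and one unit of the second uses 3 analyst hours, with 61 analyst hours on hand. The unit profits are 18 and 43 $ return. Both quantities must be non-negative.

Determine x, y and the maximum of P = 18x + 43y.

x = 11, y = 50/3, maximum P = 2744/3

Extreme points and P = 18x + 43y:
  (0, 0) → P = 0
  (0, 61/3) → P = 2623/3
  (149/9, 0) → P = 298
  (11, 50/3) → P = 2744/3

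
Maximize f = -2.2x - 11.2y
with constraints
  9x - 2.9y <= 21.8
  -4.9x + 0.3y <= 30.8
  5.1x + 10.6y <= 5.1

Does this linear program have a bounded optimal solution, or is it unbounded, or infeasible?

Extreme points and f = -2.2x - 11.2y:
  (-9586/1151, -38402/1151) → f = 2255958/5755
  (24587/11019, -2176/3673) → f = 95111/55095
  (-32495/5347, 18207/5347) → f = -662147/26735
The feasible region has finitely many vertices and no improving ray; the maximum is 2255958/5755 at (-9586/1151, -38402/1151).

bounded optimum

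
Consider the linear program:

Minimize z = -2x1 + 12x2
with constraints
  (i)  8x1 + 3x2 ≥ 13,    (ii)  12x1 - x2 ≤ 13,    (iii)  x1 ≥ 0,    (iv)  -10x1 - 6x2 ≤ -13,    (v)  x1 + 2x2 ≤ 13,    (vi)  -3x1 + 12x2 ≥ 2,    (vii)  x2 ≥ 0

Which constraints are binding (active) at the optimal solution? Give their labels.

(i) and (ii)

Vertices and z = -2x1 + 12x2:
  (13/11, 13/11) → z = 130/11
  (0, 13/3) → z = 52
  (39/25, 143/25) → z = 1638/25
  (0, 13/2) → z = 78

The minimum is at (13/11, 13/11). Substituting into each constraint, equality holds for (i) and (ii); the remaining constraints have slack.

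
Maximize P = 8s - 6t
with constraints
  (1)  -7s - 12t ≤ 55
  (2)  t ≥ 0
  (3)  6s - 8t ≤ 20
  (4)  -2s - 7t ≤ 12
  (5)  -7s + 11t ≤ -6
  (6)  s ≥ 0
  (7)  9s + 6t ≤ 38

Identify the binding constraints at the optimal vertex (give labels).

Feasible corners and P = 8s - 6t:
  (10/3, 0) → P = 80/3
  (6/7, 0) → P = 48/7
  (106/27, 4/9) → P = 776/27
  (454/141, 212/141) → P = 2360/141

The maximum is at (106/27, 4/9). Substituting into each constraint, equality holds for (3) and (7); the remaining constraints have slack.

(3) and (7)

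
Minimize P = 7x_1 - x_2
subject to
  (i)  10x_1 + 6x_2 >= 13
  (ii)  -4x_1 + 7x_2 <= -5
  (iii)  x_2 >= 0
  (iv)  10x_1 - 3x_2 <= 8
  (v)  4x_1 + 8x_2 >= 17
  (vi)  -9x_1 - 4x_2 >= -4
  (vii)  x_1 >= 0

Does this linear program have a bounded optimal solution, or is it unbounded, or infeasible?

The boundaries -9x_1 - 4x_2 = -4 and x_1 = 0 meet at (0, 1), but that point violates 10x_1 + 6x_2 ≥ 13. Every candidate vertex is excluded by some other constraint, so the feasible region is empty.

infeasible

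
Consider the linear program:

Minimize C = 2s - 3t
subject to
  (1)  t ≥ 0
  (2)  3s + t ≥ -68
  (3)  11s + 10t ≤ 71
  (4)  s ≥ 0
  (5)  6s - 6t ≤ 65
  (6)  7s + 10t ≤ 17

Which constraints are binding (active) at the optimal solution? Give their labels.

Corner points and C = 2s - 3t:
  (0, 0) → C = 0
  (17/7, 0) → C = 34/7
  (0, 17/10) → C = -51/10

The minimum is at (0, 17/10). Substituting into each constraint, equality holds for (4) and (6); the remaining constraints have slack.

(4) and (6)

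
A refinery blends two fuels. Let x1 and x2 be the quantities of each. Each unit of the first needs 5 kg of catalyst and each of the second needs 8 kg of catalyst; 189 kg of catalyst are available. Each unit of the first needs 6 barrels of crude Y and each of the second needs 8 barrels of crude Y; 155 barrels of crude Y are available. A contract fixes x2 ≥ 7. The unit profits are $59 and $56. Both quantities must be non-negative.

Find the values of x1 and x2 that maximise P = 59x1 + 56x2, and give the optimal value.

Vertices and P = 59x1 + 56x2:
  (0, 155/8) → P = 1085
  (0, 7) → P = 392
  (33/2, 7) → P = 2731/2

The optimum lies where 6x1 + 8x2 = 155 and x2 = 7.
Solving simultaneously gives x1 = 33/2, x2 = 7.

x1 = 33/2, x2 = 7, maximum P = 2731/2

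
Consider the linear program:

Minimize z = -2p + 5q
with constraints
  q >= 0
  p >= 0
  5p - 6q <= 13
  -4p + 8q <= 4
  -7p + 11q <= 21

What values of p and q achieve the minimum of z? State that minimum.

At the optimal vertex, q = 0 and 5p - 6q = 13.
Solving simultaneously gives p = 13/5, q = 0.

p = 13/5, q = 0, minimum z = -26/5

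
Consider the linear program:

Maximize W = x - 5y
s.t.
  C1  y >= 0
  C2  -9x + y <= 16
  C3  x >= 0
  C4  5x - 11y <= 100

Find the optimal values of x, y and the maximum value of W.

Extreme points and W = x - 5y:
  (0, 0) → W = 0
  (20, 0) → W = 20
  (0, 16) → W = -80
The feasible region is unbounded (it extends along (11, 5), (1, 9)), but W strictly decreases along every unbounded feasible direction, so there is no improving ray and the maximum is attained at a vertex.

x = 20, y = 0, maximum W = 20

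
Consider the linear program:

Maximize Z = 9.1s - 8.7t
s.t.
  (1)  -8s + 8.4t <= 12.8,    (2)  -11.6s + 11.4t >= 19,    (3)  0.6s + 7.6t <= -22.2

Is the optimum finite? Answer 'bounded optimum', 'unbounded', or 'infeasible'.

Vertices and Z = 9.1s - 8.7t:
  (-3547/823, -2124/823) → Z = -137989/8230
  (-4.184, -6153/2375) → Z = -184478/11875
The feasible region has finitely many vertices and no improving ray; the maximum is -184478/11875 at (-4.184, -6153/2375).

bounded optimum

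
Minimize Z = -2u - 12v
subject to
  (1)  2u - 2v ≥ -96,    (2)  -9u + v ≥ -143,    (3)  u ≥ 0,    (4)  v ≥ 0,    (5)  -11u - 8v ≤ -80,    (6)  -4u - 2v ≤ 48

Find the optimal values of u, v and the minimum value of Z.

Vertices and Z = -2u - 12v:
  (191/8, 575/8) → Z = -3641/4
  (0, 48) → Z = -576
  (143/9, 0) → Z = -286/9
  (0, 10) → Z = -120
  (80/11, 0) → Z = -160/11

u = 191/8, v = 575/8, minimum Z = -3641/4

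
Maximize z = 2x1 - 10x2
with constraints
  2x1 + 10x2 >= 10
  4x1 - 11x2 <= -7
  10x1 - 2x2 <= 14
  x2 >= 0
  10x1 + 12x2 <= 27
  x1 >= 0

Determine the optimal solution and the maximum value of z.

x1 = 20/31, x2 = 27/31, maximum z = -230/31

Vertices and z = 2x1 - 10x2:
  (20/31, 27/31) → z = -230/31
  (0, 1) → z = -10
  (213/158, 89/79) → z = -677/79
  (0, 9/4) → z = -45/2

At the optimal vertex, 2x1 + 10x2 = 10 and 4x1 - 11x2 = -7.
Solving simultaneously gives x1 = 20/31, x2 = 27/31.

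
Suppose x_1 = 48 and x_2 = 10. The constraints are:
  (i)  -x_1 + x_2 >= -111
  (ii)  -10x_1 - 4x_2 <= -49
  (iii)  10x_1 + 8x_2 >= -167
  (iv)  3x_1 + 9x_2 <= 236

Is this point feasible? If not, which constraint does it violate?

(i): -38 ≥ -111 ✓
(ii): -520 ≤ -49 ✓
(iii): 560 ≥ -167 ✓
(iv): 234 ≤ 236 ✓

feasible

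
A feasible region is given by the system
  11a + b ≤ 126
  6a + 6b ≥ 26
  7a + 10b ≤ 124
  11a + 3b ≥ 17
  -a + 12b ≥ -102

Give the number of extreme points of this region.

The feasible vertices (each the meet of two boundaries and inside every other half-plane) are:
  (1136/103, 482/103)
  (1614/133, -996/133)
  (1/2, 23/6)
  (154/13, -293/39)
  (-202/89, 1245/89)

5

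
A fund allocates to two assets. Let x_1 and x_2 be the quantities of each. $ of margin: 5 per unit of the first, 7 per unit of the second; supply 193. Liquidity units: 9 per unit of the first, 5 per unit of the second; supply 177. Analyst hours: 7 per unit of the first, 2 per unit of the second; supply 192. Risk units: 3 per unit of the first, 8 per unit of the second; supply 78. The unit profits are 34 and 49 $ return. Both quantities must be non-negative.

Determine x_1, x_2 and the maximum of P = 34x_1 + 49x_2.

Extreme points and P = 34x_1 + 49x_2:
  (0, 0) → P = 0
  (0, 39/4) → P = 1911/4
  (59/3, 0) → P = 2006/3
  (18, 3) → P = 759

x_1 = 18, x_2 = 3, maximum P = 759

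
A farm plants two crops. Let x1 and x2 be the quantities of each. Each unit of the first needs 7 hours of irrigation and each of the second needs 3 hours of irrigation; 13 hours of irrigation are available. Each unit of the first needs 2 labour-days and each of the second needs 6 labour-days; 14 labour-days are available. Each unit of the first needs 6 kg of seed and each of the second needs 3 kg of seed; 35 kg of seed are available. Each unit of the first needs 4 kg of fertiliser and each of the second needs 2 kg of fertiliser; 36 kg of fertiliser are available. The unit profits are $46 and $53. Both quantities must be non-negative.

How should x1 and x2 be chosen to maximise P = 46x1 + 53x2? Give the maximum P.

x1 = 1, x2 = 2, maximum P = 152

Extreme points and P = 46x1 + 53x2:
  (0, 0) → P = 0
  (0, 7/3) → P = 371/3
  (13/7, 0) → P = 598/7
  (1, 2) → P = 152

The optimum lies where 7x1 + 3x2 = 13 and 2x1 + 6x2 = 14.
Solving simultaneously gives x1 = 1, x2 = 2.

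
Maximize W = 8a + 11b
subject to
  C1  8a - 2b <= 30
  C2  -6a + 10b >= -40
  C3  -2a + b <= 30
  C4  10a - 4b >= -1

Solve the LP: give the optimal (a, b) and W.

a = 61/6, b = 77/3, maximum W = 1091/3

Extreme points and W = 8a + 11b:
  (55/17, -35/17) → W = 55/17
  (61/6, 77/3) → W = 1091/3
  (-85/38, -203/38) → W = -2913/38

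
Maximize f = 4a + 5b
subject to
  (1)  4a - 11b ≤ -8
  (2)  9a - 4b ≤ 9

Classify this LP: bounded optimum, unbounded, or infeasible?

unbounded

From the feasible point (131/83, 108/83), moving in the direction (4, 9) keeps every constraint satisfied while f increases without bound.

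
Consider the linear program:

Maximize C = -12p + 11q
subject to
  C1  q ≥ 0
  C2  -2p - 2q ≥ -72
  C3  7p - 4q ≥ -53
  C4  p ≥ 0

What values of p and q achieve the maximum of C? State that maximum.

p = 91/11, q = 305/11, maximum C = 2263/11

Corner points and C = -12p + 11q:
  (36, 0) → C = -432
  (0, 0) → C = 0
  (91/11, 305/11) → C = 2263/11
  (0, 53/4) → C = 583/4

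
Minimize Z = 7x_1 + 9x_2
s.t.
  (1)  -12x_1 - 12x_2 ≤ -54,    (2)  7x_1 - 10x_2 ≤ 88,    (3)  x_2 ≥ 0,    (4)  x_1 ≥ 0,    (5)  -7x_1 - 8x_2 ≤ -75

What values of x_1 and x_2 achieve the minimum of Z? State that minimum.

x_1 = 75/7, x_2 = 0, minimum Z = 75

Extreme points and Z = 7x_1 + 9x_2:
  (88/7, 0) → Z = 88
  (75/7, 0) → Z = 75
  (0, 75/8) → Z = 675/8
The feasible region is unbounded (it extends along (0, 1), (10, 7)), but Z strictly increases along every unbounded feasible direction, so there is no improving ray and the minimum is attained at a vertex.

The binding constraints are x_2 = 0 and -7x_1 - 8x_2 = -75.
Solving simultaneously gives x_1 = 75/7, x_2 = 0.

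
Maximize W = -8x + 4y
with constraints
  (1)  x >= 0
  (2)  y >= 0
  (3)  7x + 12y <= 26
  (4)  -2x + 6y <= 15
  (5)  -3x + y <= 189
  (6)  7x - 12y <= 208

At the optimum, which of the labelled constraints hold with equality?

Corner points and W = -8x + 4y:
  (0, 0) → W = 0
  (0, 13/6) → W = 26/3
  (26/7, 0) → W = -208/7

The maximum is at (0, 13/6). Substituting into each constraint, equality holds for (1) and (3); the remaining constraints have slack.

(1) and (3)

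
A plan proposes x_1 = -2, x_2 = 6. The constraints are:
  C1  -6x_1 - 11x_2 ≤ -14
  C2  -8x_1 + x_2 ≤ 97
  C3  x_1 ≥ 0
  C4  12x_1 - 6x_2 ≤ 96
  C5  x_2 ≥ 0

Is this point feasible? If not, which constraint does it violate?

Constraint C3: x_1 = -2, which is not ≥ 0. All other constraints are satisfied.

not feasible — violates C3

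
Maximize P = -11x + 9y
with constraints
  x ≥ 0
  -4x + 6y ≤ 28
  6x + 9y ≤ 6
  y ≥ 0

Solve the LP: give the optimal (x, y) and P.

x = 0, y = 2/3, maximum P = 6

At the optimal vertex, x = 0 and 6x + 9y = 6.
Solving simultaneously gives x = 0, y = 2/3.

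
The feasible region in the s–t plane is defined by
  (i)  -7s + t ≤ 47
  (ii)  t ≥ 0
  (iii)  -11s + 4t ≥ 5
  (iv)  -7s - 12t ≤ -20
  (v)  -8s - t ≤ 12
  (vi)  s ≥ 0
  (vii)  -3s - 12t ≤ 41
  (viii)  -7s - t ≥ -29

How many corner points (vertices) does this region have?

Of the 28 pairwise boundary intersections, those satisfying every inequality are:
  (1/8, 51/32)
  (37/13, 118/13)
  (0, 5/3)
  (0, 29)

4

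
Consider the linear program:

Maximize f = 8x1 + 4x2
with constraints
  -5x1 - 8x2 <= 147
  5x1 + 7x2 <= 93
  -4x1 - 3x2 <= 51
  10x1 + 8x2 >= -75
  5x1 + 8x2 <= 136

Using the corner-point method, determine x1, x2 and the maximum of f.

x1 = 1773/5, x2 = -240, maximum f = 9384/5

Vertices and f = 8x1 + 4x2:
  (1773/5, -240) → f = 9384/5
  (72/5, -219/8) → f = 57/10
  (-208/5, 43) → f = -804/5
  (-211/5, 347/8) → f = -1641/10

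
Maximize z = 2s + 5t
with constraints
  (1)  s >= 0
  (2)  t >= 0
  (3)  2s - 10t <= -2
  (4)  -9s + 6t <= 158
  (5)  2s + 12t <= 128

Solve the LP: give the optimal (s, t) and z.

Extreme points and z = 2s + 5t:
  (0, 1/5) → z = 1
  (0, 32/3) → z = 160/3
  (314/11, 65/11) → z = 953/11

s = 314/11, t = 65/11, maximum z = 953/11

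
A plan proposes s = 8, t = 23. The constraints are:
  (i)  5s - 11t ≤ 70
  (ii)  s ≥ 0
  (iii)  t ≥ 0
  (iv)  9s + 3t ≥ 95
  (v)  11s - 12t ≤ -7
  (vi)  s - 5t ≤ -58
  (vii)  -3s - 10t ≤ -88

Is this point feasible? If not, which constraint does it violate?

(i): -213 ≤ 70 ✓
(ii): 8 ≥ 0 ✓
(iii): 23 ≥ 0 ✓
(iv): 141 ≥ 95 ✓
(v): -188 ≤ -7 ✓
(vi): -107 ≤ -58 ✓
(vii): -254 ≤ -88 ✓

feasible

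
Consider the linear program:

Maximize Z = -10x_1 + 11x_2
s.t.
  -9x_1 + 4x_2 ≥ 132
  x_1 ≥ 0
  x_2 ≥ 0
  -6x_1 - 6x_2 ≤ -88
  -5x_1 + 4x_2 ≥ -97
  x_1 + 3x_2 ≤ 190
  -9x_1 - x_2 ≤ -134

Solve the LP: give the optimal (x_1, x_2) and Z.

x_1 = 106/13, x_2 = 788/13, maximum Z = 7608/13

Corner points and Z = -10x_1 + 11x_2:
  (364/31, 1842/31) → Z = 16622/31
  (404/45, 266/5) → Z = 22294/45
  (106/13, 788/13) → Z = 7608/13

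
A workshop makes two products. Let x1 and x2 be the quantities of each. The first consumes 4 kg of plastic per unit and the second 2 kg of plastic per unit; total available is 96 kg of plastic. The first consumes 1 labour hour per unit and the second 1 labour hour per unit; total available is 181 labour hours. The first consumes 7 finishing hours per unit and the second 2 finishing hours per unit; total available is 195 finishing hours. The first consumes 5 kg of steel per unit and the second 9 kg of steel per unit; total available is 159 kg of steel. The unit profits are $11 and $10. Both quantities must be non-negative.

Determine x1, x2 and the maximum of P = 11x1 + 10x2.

x1 = 21, x2 = 6, maximum P = 291

Corner points and P = 11x1 + 10x2:
  (0, 0) → P = 0
  (0, 53/3) → P = 530/3
  (24, 0) → P = 264
  (21, 6) → P = 291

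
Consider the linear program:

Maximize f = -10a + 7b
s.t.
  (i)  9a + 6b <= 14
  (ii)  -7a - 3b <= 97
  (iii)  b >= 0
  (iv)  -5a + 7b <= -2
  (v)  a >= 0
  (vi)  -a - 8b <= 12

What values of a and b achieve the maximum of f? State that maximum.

Feasible corners and f = -10a + 7b:
  (14/9, 0) → f = -140/9
  (110/93, 52/93) → f = -736/93
  (2/5, 0) → f = -4

The binding constraints are b = 0 and -5a + 7b = -2.
Solving simultaneously gives a = 2/5, b = 0.

a = 2/5, b = 0, maximum f = -4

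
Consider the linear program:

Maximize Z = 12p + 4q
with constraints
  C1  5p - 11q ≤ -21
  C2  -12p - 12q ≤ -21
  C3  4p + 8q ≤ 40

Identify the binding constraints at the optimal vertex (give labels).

Vertices and Z = 12p + 4q:
  (-7/64, 119/64) → Z = 49/8
  (68/21, 71/21) → Z = 1100/21
  (-13/2, 33/4) → Z = -45

The maximum is at (68/21, 71/21). Substituting into each constraint, equality holds for C1 and C3; the remaining constraints have slack.

C1 and C3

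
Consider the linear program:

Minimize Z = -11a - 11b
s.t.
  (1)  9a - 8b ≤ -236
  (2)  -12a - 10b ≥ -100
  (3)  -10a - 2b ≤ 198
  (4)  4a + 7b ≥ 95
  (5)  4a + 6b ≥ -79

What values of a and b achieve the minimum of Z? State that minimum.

a = -545/19, b = 844/19, minimum Z = -3289/19

The optimum lies where -12a - 10b = -100 and -10a - 2b = 198.
Solving simultaneously gives a = -545/19, b = 844/19.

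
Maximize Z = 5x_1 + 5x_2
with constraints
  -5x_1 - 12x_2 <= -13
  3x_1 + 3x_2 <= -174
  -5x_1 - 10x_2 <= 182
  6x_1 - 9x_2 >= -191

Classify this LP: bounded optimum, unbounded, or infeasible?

The boundaries -5x_1 - 12x_2 = -13 and 3x_1 + 3x_2 = -174 meet at (-709/7, 303/7), but that point violates 6x_1 - 9x_2 ≥ -191. Every candidate vertex is excluded by some other constraint, so the feasible region is empty.

infeasible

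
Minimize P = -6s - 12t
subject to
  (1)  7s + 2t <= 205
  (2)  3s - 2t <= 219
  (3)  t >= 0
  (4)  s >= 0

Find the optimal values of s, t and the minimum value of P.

s = 0, t = 205/2, minimum P = -1230

Vertices and P = -6s - 12t:
  (205/7, 0) → P = -1230/7
  (0, 205/2) → P = -1230
  (0, 0) → P = 0

The binding constraints are 7s + 2t = 205 and s = 0.
Solving simultaneously gives s = 0, t = 205/2.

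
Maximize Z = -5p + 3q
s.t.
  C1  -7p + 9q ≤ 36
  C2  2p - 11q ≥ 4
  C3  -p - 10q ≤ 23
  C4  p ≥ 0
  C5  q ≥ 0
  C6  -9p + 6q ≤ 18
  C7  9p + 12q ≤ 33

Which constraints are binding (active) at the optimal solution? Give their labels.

Extreme points and Z = -5p + 3q:
  (2, 0) → Z = -10
  (137/41, 10/41) → Z = -655/41
  (11/3, 0) → Z = -55/3

The maximum is at (2, 0). Substituting into each constraint, equality holds for C2 and C5; the remaining constraints have slack.

C2 and C5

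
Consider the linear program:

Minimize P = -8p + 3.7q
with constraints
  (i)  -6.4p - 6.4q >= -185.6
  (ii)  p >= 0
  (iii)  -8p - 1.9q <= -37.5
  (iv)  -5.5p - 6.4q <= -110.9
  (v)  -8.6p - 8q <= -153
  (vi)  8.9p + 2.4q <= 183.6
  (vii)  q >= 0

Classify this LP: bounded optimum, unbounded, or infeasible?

Vertices and P = -8p + 3.7q:
  (0, 29) → P = 107.3
  (228/13, 149/13) → P = -97.9
  (0, 375/19) → P = 2775/38
  (465/2383, 45075/2383) → P = 326115/4766
  (25/3, 61/6) → P = -29.05
  (1109/55, 0) → P = -8872/55
  (1836/89, 0) → P = -14688/89
The feasible region has finitely many vertices and no improving ray; the minimum is -14688/89 at (1836/89, 0).

bounded optimum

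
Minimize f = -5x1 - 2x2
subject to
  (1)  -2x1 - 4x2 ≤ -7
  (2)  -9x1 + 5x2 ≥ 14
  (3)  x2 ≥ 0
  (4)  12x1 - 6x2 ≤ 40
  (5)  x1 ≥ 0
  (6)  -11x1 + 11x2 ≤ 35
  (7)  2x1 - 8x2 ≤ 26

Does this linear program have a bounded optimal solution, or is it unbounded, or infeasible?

bounded optimum

Extreme points and f = -5x1 - 2x2:
  (0, 14/5) → f = -28/5
  (21/44, 161/44) → f = -427/44
  (0, 35/11) → f = -70/11
The feasible region has finitely many vertices and no improving ray; the minimum is -427/44 at (21/44, 161/44).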